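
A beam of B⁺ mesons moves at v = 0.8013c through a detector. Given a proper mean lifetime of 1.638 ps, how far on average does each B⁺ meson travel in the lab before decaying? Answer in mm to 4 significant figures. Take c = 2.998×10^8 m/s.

γ = 1/√(1 − 0.8013²) = 1.67151
Dilated lifetime: Δt = γτ₀ = 1.67151 × 1.638 ps = 2.73793 ps
d = vΔt = 0.8013c × 2.73793 ps = 2.40230×10^8 m/s × 2.73793×10^-12 s = 0.6577 mm

d ≈ 0.6577 mm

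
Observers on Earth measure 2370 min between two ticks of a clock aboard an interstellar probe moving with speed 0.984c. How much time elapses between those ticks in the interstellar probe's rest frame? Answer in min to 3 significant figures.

τ₀ ≈ 422 min

γ = 1/√(1 − 0.984²) = 5.6127
Proper time: τ₀ = Δt/γ = 2370/5.6127 = 422 min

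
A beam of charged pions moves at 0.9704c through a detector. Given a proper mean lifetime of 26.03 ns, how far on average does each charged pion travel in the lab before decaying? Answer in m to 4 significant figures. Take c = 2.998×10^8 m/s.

γ = 1/√(1 − 0.9704²) = 4.14073
Dilated lifetime: Δt = γτ₀ = 4.14073 × 26.03 ns = 107.783 ns
d = vΔt = 0.9704c × 107.783 ns = 2.90926×10^8 m/s × 1.07783×10^-7 s = 31.36 m

d ≈ 31.36 m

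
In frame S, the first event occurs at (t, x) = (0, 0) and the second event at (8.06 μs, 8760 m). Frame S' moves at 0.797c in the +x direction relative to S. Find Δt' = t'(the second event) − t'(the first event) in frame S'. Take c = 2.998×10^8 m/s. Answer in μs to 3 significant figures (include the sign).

γ = 1/√(1 − 0.797²) = 1.6557
Δt' = γ(Δt − vΔx/c²) = 1.6557 × (8.06 μs − 0.797×8760 m / (2.998×10^8 m/s))
= 1.6557 × (-15.228 μs) = -25.2 μs

Δt' ≈ -25.2 μs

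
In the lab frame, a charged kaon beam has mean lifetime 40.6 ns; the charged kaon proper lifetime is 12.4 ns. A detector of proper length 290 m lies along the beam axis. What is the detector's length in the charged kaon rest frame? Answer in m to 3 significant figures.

L ≈ 88.6 m

Time dilation ⇒ γ = Δt/τ₀ = 40.6/12.4 = 3.2742
Length contraction: L = L₀/γ = 290/3.2742 = 88.6 m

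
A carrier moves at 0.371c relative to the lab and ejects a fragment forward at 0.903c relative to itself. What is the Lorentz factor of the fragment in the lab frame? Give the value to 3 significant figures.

γ ≈ 3.35

u_lab = (0.903 + 0.371)/(1 + 0.903×0.371) = 1.274/1.33501 = 0.954298
γ = 1/√(1 − 0.954298²) = 3.35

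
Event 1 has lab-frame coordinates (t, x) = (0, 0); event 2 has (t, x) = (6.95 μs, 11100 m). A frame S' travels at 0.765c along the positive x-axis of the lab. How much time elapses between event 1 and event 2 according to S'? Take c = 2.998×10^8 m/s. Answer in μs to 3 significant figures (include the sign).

Δt' ≈ -33.2 μs

γ = 1/√(1 − 0.765²) = 1.5527
Δt' = γ(Δt − vΔx/c²) = 1.5527 × (6.95 μs − 0.765×11100 m / (2.998×10^8 m/s))
= 1.5527 × (-21.374 μs) = -33.2 μs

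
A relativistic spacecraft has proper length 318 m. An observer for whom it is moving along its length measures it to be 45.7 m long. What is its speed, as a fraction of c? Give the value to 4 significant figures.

γ = L₀/L = 318/45.7 = 6.95842
β = √(1 − 1/γ²) = 0.9896

β ≈ 0.9896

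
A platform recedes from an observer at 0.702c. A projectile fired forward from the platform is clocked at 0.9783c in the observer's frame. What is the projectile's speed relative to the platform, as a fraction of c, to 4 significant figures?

u' ≈ 0.8821c

Inverse velocity addition: u' = (u − v)/(1 − uv/c²)
= (0.9783 − 0.702)/(1 − 0.9783×0.702) = 0.2763/0.313233 = 0.8821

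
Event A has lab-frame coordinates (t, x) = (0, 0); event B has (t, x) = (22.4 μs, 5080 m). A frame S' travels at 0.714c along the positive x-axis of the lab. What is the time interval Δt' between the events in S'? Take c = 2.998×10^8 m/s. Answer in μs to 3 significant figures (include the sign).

Δt' ≈ 14.7 μs

γ = 1/√(1 − 0.714²) = 1.4283
Δt' = γ(Δt − vΔx/c²) = 1.4283 × (22.4 μs − 0.714×5080 m / (2.998×10^8 m/s))
= 1.4283 × (10.302 μs) = 14.7 μs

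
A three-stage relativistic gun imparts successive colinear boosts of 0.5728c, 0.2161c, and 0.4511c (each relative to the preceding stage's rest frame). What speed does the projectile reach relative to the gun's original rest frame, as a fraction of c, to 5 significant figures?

Compose boost 2: (0.2161 + 0.5728)/(1 + 0.2161×0.5728) = 0.78890/1.123782 = 0.7020044
Compose boost 3: (0.4511 + 0.7020044)/(1 + 0.4511×0.7020044) = 1.153104/1.316674 = 0.87577

u ≈ 0.87577c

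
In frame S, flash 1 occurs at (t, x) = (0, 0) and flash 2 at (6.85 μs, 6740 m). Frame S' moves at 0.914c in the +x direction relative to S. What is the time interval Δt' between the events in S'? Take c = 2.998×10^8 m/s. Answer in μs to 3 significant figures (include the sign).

Δt' ≈ -33.8 μs

γ = 1/√(1 − 0.914²) = 2.4648
Δt' = γ(Δt − vΔx/c²) = 2.4648 × (6.85 μs − 0.914×6740 m / (2.998×10^8 m/s))
= 2.4648 × (-13.698 μs) = -33.8 μs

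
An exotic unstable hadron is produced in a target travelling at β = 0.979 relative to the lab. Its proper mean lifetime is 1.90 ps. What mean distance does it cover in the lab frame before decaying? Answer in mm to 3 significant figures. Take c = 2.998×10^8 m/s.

γ = 1/√(1 − 0.979²) = 4.9053
Dilated lifetime: Δt = γτ₀ = 4.9053 × 1.90 ps = 9.3201 ps
d = vΔt = 0.979c × 9.3201 ps = 2.9350×10^8 m/s × 9.3201×10^-12 s = 2.74 mm

d ≈ 2.74 mm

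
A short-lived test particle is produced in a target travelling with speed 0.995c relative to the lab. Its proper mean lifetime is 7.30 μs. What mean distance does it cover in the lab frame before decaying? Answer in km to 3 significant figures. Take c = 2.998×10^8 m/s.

γ = 1/√(1 − 0.995²) = 10.013
Dilated lifetime: Δt = γτ₀ = 10.013 × 7.30 μs = 73.091 μs
d = vΔt = 0.995c × 73.091 μs = 2.9830×10^8 m/s × 7.3091×10^-5 s = 21.8 km

d ≈ 21.8 km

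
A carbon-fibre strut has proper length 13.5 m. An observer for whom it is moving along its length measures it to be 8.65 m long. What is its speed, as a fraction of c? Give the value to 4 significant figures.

β ≈ 0.7678

γ = L₀/L = 13.5/8.65 = 1.56069
β = √(1 − 1/γ²) = 0.7678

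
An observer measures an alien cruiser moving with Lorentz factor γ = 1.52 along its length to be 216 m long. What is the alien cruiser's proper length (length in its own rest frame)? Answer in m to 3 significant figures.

L₀ ≈ 328 m

γ = 1.52 (given)
L₀ = γL = 1.52 × 216 = 328 m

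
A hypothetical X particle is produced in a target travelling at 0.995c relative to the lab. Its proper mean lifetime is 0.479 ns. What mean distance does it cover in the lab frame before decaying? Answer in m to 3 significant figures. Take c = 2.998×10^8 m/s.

d ≈ 1.43 m

γ = 1/√(1 − 0.995²) = 10.013
Dilated lifetime: Δt = γτ₀ = 10.013 × 0.479 ns = 4.7960 ns
d = vΔt = 0.995c × 4.7960 ns = 2.9830×10^8 m/s × 4.7960×10^-9 s = 1.43 m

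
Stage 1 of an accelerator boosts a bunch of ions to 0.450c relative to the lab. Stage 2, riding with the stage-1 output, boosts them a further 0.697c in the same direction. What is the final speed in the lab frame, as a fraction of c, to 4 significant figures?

u ≈ 0.8731c

Compose boost 2: (0.697 + 0.450)/(1 + 0.697×0.450) = 1.147/1.31365 = 0.8731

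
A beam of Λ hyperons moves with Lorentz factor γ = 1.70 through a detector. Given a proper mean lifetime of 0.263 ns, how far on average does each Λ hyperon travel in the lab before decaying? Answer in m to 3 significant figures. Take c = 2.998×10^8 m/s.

d ≈ 0.108 m

β = √(1 − 1/γ²) = √(1 − 1/1.70²) = 0.80869
Dilated lifetime: Δt = γτ₀ = 1.70 × 0.263 ns = 0.44710 ns
d = vΔt = 0.80869c × 0.44710 ns = 2.4245×10^8 m/s × 4.4710×10^-10 s = 0.108 m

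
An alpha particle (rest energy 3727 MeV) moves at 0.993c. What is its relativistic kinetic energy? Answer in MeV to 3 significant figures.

γ = 1/√(1 − 0.993²) = 8.4664
K = (γ − 1)m₀c² = (8.4664 − 1) × 3727 MeV = 7.4664 × 3727 MeV = 27800 MeV

K ≈ 27800 MeV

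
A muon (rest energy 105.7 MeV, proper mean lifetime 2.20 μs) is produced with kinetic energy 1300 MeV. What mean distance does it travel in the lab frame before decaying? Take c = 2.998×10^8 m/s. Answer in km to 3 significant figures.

γ = 1 + K/(m₀c²) = 1 + 1300/105.7 = 13.299
β = √(1 − 1/γ²) = 0.99717
Dilated lifetime: γτ₀ = 13.299 × 2.20 μs = 29.258 μs
d = βc·γτ₀ = 0.99717 × (2.998×10^8 m/s) × 2.9258×10^-5 s = 8.75 km

d ≈ 8.75 km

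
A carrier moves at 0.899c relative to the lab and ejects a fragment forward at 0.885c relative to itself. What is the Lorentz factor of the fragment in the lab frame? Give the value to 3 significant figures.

γ ≈ 8.81

u_lab = (0.885 + 0.899)/(1 + 0.885×0.899) = 1.784/1.79562 = 0.993531
γ = 1/√(1 − 0.993531²) = 8.81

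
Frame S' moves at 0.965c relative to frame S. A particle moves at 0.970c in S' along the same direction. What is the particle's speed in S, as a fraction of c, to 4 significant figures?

Relativistic velocity addition: u = (u' + v)/(1 + u'v/c²)
= (0.970 + 0.965)/(1 + 0.970×0.965) = 1.935/1.93605 = 0.9995

u ≈ 0.9995c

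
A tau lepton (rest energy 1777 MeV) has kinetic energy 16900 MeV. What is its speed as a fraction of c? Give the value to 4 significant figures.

β ≈ 0.9955

γ = 1 + K/(m₀c²) = 1 + 16900/1777 = 10.5104
β = √(1 − 1/γ²) = 0.9955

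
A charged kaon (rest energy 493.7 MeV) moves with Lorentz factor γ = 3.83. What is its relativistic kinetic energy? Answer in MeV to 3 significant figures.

γ = 3.83 (given)
K = (γ − 1)m₀c² = (3.83 − 1) × 493.7 MeV = 2.8300 × 493.7 MeV = 1400 MeV

K ≈ 1400 MeV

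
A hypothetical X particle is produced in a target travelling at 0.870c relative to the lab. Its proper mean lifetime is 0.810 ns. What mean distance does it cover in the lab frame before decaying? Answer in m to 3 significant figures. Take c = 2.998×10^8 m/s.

d ≈ 0.428 m

γ = 1/√(1 − 0.870²) = 2.0282
Dilated lifetime: Δt = γτ₀ = 2.0282 × 0.810 ns = 1.6428 ns
d = vΔt = 0.870c × 1.6428 ns = 2.6083×10^8 m/s × 1.6428×10^-9 s = 0.428 m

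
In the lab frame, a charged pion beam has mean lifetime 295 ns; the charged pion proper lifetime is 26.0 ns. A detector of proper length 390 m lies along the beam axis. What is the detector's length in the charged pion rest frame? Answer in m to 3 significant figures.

L ≈ 34.4 m

Time dilation ⇒ γ = Δt/τ₀ = 295/26.0 = 11.346
Length contraction: L = L₀/γ = 390/11.346 = 34.4 m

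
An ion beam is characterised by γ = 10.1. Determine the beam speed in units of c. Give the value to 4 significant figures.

β ≈ 0.9951

β = √(1 − 1/γ²) = √(1 − 1/10.1²) = √(0.990197) = 0.9951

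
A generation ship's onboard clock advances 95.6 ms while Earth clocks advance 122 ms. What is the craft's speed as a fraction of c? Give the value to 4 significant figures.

β ≈ 0.6213

γ = Δt/τ₀ = 122/95.6 = 1.27615
β = √(1 − 1/γ²) = √(1 − 1/1.27615²) = 0.6213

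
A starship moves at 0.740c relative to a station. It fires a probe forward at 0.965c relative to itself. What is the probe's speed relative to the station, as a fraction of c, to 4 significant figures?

Relativistic velocity addition: u = (u' + v)/(1 + u'v/c²)
= (0.965 + 0.740)/(1 + 0.965×0.740) = 1.705/1.71410 = 0.9947

u ≈ 0.9947c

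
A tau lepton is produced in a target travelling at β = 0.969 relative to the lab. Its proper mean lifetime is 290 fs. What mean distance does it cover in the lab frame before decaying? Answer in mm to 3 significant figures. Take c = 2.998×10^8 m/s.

d ≈ 0.341 mm

γ = 1/√(1 − 0.969²) = 4.0476
Dilated lifetime: Δt = γτ₀ = 4.0476 × 290 fs = 1173.8 fs
d = vΔt = 0.969c × 1173.8 fs = 2.9051×10^8 m/s × 1.1738×10^-12 s = 0.341 mm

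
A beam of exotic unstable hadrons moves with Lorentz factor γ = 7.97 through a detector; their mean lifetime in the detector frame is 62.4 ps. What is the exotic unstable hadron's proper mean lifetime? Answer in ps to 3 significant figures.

γ = 7.97 (given)
Proper time: τ₀ = Δt/γ = 62.4/7.97 = 7.83 ps

τ₀ ≈ 7.83 ps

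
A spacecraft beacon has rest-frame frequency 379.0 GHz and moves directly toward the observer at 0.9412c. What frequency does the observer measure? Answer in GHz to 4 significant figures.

Relativistic Doppler: f_obs = f_src √((1+β)/(1−β))
= 379.0 × √(1.94120/0.0588000) = 379.0 × 5.74575 = 2178 GHz

f_obs ≈ 2178 GHz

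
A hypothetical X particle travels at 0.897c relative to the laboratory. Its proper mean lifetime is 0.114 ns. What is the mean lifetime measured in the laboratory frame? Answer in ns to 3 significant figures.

Δt ≈ 0.258 ns

γ = 1/√(1 − 0.897²) = 2.2623
Time dilation: Δt = γτ₀ = 2.2623 × 0.114 ns = 0.258 ns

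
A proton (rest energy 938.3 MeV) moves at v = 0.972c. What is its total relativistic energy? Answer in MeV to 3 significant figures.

γ = 1/√(1 − 0.972²) = 4.2557
E = γm₀c² = 4.2557 × 938.3 MeV = 3990 MeV

E ≈ 3990 MeV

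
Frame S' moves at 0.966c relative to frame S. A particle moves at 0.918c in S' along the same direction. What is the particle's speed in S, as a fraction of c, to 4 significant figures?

u ≈ 0.9985c

Relativistic velocity addition: u = (u' + v)/(1 + u'v/c²)
= (0.918 + 0.966)/(1 + 0.918×0.966) = 1.884/1.88679 = 0.9985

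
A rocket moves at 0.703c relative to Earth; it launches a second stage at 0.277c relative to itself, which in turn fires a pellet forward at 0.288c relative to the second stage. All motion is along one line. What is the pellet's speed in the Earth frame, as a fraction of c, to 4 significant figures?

Compose boost 2: (0.277 + 0.703)/(1 + 0.277×0.703) = 0.9800/1.19473 = 0.820268
Compose boost 3: (0.288 + 0.820268)/(1 + 0.288×0.820268) = 1.10827/1.23624 = 0.8965

u ≈ 0.8965c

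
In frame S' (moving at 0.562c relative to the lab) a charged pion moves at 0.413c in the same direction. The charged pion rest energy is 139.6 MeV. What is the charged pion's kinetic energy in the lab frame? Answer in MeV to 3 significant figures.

K ≈ 88.7 MeV

u_lab = (0.413 + 0.562)/(1 + 0.413×0.562) = 0.791328
γ = 1/√(1 − 0.791328²) = 1.6356
K = (γ − 1)m₀c² = (1.6356 − 1) × 139.6 = 0.63561 × 139.6 = 88.7 MeV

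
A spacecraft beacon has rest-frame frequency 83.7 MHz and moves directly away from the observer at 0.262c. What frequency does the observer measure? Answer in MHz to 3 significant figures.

Relativistic Doppler: f_obs = f_src √((1−β)/(1+β))
= 83.7 × √(0.73800/1.2620) = 83.7 × 0.76471 = 64.0 MHz

f_obs ≈ 64.0 MHz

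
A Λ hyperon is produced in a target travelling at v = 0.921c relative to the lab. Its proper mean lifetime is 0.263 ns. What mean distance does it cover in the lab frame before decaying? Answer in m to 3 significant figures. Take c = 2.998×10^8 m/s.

d ≈ 0.186 m

γ = 1/√(1 − 0.921²) = 2.5670
Dilated lifetime: Δt = γτ₀ = 2.5670 × 0.263 ns = 0.67512 ns
d = vΔt = 0.921c × 0.67512 ns = 2.7612×10^8 m/s × 6.7512×10^-10 s = 0.186 m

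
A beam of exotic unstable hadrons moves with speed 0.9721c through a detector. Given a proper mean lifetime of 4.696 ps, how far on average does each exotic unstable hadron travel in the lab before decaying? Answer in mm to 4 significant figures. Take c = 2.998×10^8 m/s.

d ≈ 5.835 mm

γ = 1/√(1 − 0.9721²) = 4.26318
Dilated lifetime: Δt = γτ₀ = 4.26318 × 4.696 ps = 20.0199 ps
d = vΔt = 0.9721c × 20.0199 ps = 2.91436×10^8 m/s × 2.00199×10^-11 s = 5.835 mm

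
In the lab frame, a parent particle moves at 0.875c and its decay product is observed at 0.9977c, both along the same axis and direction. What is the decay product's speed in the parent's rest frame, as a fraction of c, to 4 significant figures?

u' ≈ 0.9660c

Inverse velocity addition: u' = (u − v)/(1 − uv/c²)
= (0.9977 − 0.875)/(1 − 0.9977×0.875) = 0.1227/0.127012 = 0.9660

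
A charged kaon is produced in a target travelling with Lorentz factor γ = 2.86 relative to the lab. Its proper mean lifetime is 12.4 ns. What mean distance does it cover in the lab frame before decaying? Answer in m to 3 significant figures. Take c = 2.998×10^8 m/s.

d ≈ 9.96 m

β = √(1 − 1/γ²) = √(1 − 1/2.86²) = 0.93688
Dilated lifetime: Δt = γτ₀ = 2.86 × 12.4 ns = 35.464 ns
d = vΔt = 0.93688c × 35.464 ns = 2.8088×10^8 m/s × 3.5464×10^-8 s = 9.96 m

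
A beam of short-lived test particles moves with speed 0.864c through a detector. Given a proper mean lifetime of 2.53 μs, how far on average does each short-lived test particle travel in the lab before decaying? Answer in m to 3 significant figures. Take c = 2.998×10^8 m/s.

d ≈ 1300 m

γ = 1/√(1 − 0.864²) = 1.9861
Dilated lifetime: Δt = γτ₀ = 1.9861 × 2.53 μs = 5.0249 μs
d = vΔt = 0.864c × 5.0249 μs = 2.5903×10^8 m/s × 5.0249×10^-6 s = 1300 m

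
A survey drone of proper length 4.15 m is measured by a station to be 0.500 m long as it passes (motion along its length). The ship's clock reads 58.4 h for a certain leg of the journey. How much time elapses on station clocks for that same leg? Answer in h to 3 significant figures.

Δt ≈ 485 h

Length contraction ⇒ γ = L₀/L = 4.15/0.500 = 8.3000
Time dilation: Δt = γτ₀ = 8.3000 × 58.4 h = 485 h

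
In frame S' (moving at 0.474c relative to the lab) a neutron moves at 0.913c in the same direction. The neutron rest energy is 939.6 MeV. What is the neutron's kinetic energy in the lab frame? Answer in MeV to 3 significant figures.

K ≈ 2810 MeV

u_lab = (0.913 + 0.474)/(1 + 0.913×0.474) = 0.968060
γ = 1/√(1 − 0.968060²) = 3.9886
K = (γ − 1)m₀c² = (3.9886 − 1) × 939.6 = 2.9886 × 939.6 = 2810 MeV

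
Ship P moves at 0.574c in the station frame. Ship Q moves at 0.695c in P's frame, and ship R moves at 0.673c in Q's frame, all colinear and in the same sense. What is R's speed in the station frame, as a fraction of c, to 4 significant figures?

Compose boost 2: (0.695 + 0.574)/(1 + 0.695×0.574) = 1.269/1.39893 = 0.907122
Compose boost 3: (0.673 + 0.907122)/(1 + 0.673×0.907122) = 1.58012/1.61049 = 0.9811

u ≈ 0.9811c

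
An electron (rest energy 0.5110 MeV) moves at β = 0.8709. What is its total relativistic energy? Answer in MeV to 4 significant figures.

γ = 1/√(1 − 0.8709²) = 2.03475
E = γm₀c² = 2.03475 × 0.5110 MeV = 1.040 MeV

E ≈ 1.040 MeV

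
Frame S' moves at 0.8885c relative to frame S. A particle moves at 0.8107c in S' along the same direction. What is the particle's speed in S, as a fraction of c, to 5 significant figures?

Relativistic velocity addition: u = (u' + v)/(1 + u'v/c²)
= (0.8107 + 0.8885)/(1 + 0.8107×0.8885) = 1.6992/1.720307 = 0.98773

u ≈ 0.98773c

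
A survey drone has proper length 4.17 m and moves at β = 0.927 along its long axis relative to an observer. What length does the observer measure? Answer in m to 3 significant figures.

γ = 1/√(1 − 0.927²) = 2.6662
Length contraction: L = L₀/γ = 4.17/2.6662 = 1.56 m

L ≈ 1.56 m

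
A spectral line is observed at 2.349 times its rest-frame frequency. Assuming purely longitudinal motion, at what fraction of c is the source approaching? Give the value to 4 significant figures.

β ≈ 0.6931

f_obs/f_src = √((1+β)/(1−β)) = 2.349  ⇒  (1+β)/(1−β) = 5.51780
β = |1 − D²|/(1 + D²) = |1 − 5.51780|/(1 + 5.51780) = 0.6931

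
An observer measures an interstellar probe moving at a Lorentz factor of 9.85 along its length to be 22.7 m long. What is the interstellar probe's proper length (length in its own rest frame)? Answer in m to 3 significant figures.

L₀ ≈ 224 m

γ = 9.85 (given)
L₀ = γL = 9.85 × 22.7 = 224 m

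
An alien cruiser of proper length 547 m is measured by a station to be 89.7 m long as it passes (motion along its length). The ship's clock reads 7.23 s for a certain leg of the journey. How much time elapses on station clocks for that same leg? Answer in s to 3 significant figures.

Length contraction ⇒ γ = L₀/L = 547/89.7 = 6.0981
Time dilation: Δt = γτ₀ = 6.0981 × 7.23 s = 44.1 s

Δt ≈ 44.1 s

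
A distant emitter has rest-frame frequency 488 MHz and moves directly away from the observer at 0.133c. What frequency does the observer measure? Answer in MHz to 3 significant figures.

f_obs ≈ 427 MHz

Relativistic Doppler: f_obs = f_src √((1−β)/(1+β))
= 488 × √(0.86700/1.1330) = 488 × 0.87477 = 427 MHz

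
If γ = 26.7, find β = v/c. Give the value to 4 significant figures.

β = √(1 − 1/γ²) = √(1 − 1/26.7²) = √(0.998597) = 0.9993

β ≈ 0.9993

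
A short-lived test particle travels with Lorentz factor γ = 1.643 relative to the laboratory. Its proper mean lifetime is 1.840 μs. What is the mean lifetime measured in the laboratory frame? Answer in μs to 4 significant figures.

γ = 1.643 (given)
Time dilation: Δt = γτ₀ = 1.643 × 1.840 μs = 3.023 μs

Δt ≈ 3.023 μs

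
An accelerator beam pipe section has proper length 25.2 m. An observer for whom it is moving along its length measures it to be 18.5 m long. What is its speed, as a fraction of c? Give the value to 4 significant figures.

β ≈ 0.6790

γ = L₀/L = 25.2/18.5 = 1.36216
β = √(1 − 1/γ²) = 0.6790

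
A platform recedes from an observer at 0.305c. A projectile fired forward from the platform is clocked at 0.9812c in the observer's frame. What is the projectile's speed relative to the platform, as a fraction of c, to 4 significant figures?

Inverse velocity addition: u' = (u − v)/(1 − uv/c²)
= (0.9812 − 0.305)/(1 − 0.9812×0.305) = 0.6762/0.700734 = 0.9650

u' ≈ 0.9650c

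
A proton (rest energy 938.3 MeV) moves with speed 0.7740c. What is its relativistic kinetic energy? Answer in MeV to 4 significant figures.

γ = 1/√(1 − 0.7740²) = 1.57932
K = (γ − 1)m₀c² = (1.57932 − 1) × 938.3 MeV = 0.579316 × 938.3 MeV = 543.6 MeV

K ≈ 543.6 MeV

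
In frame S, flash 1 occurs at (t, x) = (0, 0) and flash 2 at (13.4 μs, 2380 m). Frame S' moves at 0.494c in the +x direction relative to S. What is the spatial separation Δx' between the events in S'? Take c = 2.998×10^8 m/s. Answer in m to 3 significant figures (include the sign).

Δx' ≈ 455 m

γ = 1/√(1 − 0.494²) = 1.1501
Δx' = γ(Δx − vΔt) = 1.1501 × (2380 m − 0.494×(2.998×10^8 m/s)×13.4×10^-6 s)
= 1.1501 × (395.44 m) = 455 m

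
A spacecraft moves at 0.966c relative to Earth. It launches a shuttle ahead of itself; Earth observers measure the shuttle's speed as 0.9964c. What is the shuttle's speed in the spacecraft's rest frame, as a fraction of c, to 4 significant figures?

u' ≈ 0.8112c

Inverse velocity addition: u' = (u − v)/(1 − uv/c²)
= (0.9964 − 0.966)/(1 − 0.9964×0.966) = 0.03040/0.0374776 = 0.8112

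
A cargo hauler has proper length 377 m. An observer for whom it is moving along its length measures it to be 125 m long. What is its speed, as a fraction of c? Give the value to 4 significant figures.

γ = L₀/L = 377/125 = 3.01600
β = √(1 − 1/γ²) = 0.9434

β ≈ 0.9434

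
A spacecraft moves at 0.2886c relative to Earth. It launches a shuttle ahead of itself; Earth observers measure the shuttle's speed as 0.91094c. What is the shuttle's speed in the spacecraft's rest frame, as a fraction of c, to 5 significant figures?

u' ≈ 0.84431c

Inverse velocity addition: u' = (u − v)/(1 − uv/c²)
= (0.91094 − 0.2886)/(1 − 0.91094×0.2886) = 0.62234/0.7371027 = 0.84431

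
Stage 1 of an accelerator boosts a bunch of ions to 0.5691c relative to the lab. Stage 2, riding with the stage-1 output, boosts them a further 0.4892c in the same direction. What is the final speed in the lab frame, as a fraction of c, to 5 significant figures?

Compose boost 2: (0.4892 + 0.5691)/(1 + 0.4892×0.5691) = 1.0583/1.278404 = 0.82783

u ≈ 0.82783c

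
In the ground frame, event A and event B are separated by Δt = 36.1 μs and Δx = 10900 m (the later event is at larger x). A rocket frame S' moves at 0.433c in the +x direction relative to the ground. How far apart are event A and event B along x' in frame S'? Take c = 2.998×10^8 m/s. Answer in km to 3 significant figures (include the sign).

γ = 1/√(1 − 0.433²) = 1.1094
Δx' = γ(Δx − vΔt) = 1.1094 × (10900 m − 0.433×(2.998×10^8 m/s)×36.1×10^-6 s)
= 1.1094 × (6213.7 m) = 6.89 km

Δx' ≈ 6.89 km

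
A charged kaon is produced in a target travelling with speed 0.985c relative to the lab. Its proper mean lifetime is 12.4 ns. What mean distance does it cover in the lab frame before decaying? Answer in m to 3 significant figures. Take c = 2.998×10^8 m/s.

d ≈ 21.2 m

γ = 1/√(1 − 0.985²) = 5.7953
Dilated lifetime: Δt = γτ₀ = 5.7953 × 12.4 ns = 71.861 ns
d = vΔt = 0.985c × 71.861 ns = 2.9530×10^8 m/s × 7.1861×10^-8 s = 21.2 m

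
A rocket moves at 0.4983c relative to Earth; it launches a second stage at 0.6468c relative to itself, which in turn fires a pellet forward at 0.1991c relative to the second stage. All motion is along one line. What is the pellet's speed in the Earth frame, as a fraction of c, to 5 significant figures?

u ≈ 0.90846c

Compose boost 2: (0.6468 + 0.4983)/(1 + 0.6468×0.4983) = 1.1451/1.322300 = 0.8659908
Compose boost 3: (0.1991 + 0.8659908)/(1 + 0.1991×0.8659908) = 1.065091/1.172419 = 0.90846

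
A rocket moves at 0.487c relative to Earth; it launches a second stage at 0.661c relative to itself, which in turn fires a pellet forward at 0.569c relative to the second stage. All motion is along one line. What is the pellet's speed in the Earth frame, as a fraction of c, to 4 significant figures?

u ≈ 0.9621c

Compose boost 2: (0.661 + 0.487)/(1 + 0.661×0.487) = 1.148/1.32191 = 0.868442
Compose boost 3: (0.569 + 0.868442)/(1 + 0.569×0.868442) = 1.43744/1.49414 = 0.9621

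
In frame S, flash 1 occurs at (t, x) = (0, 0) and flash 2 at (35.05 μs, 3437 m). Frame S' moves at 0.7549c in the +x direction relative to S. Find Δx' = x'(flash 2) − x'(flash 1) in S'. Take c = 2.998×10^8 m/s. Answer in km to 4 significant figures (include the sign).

γ = 1/√(1 − 0.7549²) = 1.52476
Δx' = γ(Δx − vΔt) = 1.52476 × (3437 m − 0.7549×(2.998×10^8 m/s)×35.05×10^-6 s)
= 1.52476 × (-4495.48 m) = -6.855 km

Δx' ≈ -6.855 km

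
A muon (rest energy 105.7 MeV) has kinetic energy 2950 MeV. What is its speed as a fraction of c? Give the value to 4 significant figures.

γ = 1 + K/(m₀c²) = 1 + 2950/105.7 = 28.9092
β = √(1 − 1/γ²) = 0.9994

β ≈ 0.9994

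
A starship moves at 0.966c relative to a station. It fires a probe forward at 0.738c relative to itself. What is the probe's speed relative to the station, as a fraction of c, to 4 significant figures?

Relativistic velocity addition: u = (u' + v)/(1 + u'v/c²)
= (0.738 + 0.966)/(1 + 0.738×0.966) = 1.704/1.71291 = 0.9948

u ≈ 0.9948c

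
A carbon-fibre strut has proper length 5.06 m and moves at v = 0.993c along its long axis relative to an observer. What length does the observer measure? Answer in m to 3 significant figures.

γ = 1/√(1 − 0.993²) = 8.4664
Length contraction: L = L₀/γ = 5.06/8.4664 = 0.598 m

L ≈ 0.598 m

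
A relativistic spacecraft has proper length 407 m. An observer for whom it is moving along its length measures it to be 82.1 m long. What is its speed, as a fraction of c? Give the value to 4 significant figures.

β ≈ 0.9794

γ = L₀/L = 407/82.1 = 4.95737
β = √(1 − 1/γ²) = 0.9794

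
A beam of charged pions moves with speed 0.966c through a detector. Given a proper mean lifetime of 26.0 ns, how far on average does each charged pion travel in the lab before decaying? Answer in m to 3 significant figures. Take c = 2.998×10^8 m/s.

d ≈ 29.1 m

γ = 1/√(1 − 0.966²) = 3.8678
Dilated lifetime: Δt = γτ₀ = 3.8678 × 26.0 ns = 100.56 ns
d = vΔt = 0.966c × 100.56 ns = 2.8961×10^8 m/s × 1.0056×10^-7 s = 29.1 m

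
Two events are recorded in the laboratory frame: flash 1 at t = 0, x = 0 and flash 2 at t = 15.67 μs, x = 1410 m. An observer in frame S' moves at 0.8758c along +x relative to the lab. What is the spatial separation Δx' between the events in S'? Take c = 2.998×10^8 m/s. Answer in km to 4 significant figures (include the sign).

γ = 1/√(1 − 0.8758²) = 2.07179
Δx' = γ(Δx − vΔt) = 2.07179 × (1410 m − 0.8758×(2.998×10^8 m/s)×15.67×10^-6 s)
= 2.07179 × (-2704.39 m) = -5.603 km

Δx' ≈ -5.603 km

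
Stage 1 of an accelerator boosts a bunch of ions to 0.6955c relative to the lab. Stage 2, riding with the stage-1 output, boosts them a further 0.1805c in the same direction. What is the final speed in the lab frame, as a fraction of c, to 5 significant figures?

u ≈ 0.77829c

Compose boost 2: (0.1805 + 0.6955)/(1 + 0.1805×0.6955) = 0.87600/1.125538 = 0.77829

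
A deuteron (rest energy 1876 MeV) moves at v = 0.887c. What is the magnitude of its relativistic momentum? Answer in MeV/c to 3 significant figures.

γ = 1/√(1 − 0.887²) = 2.1656
p = γβm₀c = 2.1656 × 0.887 × 1876 MeV/c = 3600 MeV/c

p ≈ 3600 MeV/c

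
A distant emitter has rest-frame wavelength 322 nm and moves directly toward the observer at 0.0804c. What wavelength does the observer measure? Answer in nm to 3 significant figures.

λ_obs ≈ 297 nm

Relativistic Doppler: λ_obs = λ_src √((1−β)/(1+β))
= 322 × √(0.91960/1.0804) = 322 × 0.92259 = 297 nm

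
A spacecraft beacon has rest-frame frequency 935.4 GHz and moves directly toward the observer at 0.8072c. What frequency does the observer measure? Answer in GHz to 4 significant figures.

f_obs ≈ 2864 GHz

Relativistic Doppler: f_obs = f_src √((1+β)/(1−β))
= 935.4 × √(1.80720/0.192800) = 935.4 × 3.06161 = 2864 GHz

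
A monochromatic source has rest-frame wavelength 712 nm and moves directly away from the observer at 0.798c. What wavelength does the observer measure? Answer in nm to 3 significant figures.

Relativistic Doppler: λ_obs = λ_src √((1+β)/(1−β))
= 712 × √(1.7980/0.20200) = 712 × 2.9835 = 2120 nm

λ_obs ≈ 2120 nm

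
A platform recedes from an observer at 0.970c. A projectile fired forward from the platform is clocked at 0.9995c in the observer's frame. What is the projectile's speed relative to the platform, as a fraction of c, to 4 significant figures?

u' ≈ 0.9677c

Inverse velocity addition: u' = (u − v)/(1 − uv/c²)
= (0.9995 − 0.970)/(1 − 0.9995×0.970) = 0.02950/0.0304850 = 0.9677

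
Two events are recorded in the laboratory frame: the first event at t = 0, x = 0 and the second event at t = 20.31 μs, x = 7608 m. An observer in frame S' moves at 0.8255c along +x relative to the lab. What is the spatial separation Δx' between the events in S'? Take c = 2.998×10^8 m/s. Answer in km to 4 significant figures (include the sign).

γ = 1/√(1 − 0.8255²) = 1.77179
Δx' = γ(Δx − vΔt) = 1.77179 × (7608 m − 0.8255×(2.998×10^8 m/s)×20.31×10^-6 s)
= 1.77179 × (2581.58 m) = 4.574 km

Δx' ≈ 4.574 km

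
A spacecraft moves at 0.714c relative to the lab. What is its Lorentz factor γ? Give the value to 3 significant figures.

γ ≈ 1.43

γ = 1/√(1 − β²) = 1/√(1 − 0.714²) = 1/√(0.49020) = 1.43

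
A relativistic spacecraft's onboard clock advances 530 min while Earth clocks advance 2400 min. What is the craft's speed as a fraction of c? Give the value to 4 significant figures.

β ≈ 0.9753

γ = Δt/τ₀ = 2400/530 = 4.52830
β = √(1 − 1/γ²) = √(1 − 1/4.52830²) = 0.9753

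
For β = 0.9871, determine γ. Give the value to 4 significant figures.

γ ≈ 6.246

γ = 1/√(1 − β²) = 1/√(1 − 0.9871²) = 1/√(0.0256336) = 6.246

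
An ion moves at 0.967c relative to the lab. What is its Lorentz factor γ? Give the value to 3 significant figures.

γ = 1/√(1 − β²) = 1/√(1 − 0.967²) = 1/√(0.064911) = 3.93

γ ≈ 3.93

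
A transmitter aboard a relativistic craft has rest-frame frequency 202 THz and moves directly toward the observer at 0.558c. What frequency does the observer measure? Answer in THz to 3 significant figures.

f_obs ≈ 379 THz

Relativistic Doppler: f_obs = f_src √((1+β)/(1−β))
= 202 × √(1.5580/0.44200) = 202 × 1.8775 = 379 THz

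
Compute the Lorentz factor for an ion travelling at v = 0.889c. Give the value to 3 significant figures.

γ ≈ 2.18

γ = 1/√(1 − β²) = 1/√(1 − 0.889²) = 1/√(0.20968) = 2.18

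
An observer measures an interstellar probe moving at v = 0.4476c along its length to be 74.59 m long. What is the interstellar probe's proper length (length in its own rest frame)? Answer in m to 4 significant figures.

γ = 1/√(1 − 0.4476²) = 1.11828
L₀ = γL = 1.11828 × 74.59 = 83.41 m

L₀ ≈ 83.41 m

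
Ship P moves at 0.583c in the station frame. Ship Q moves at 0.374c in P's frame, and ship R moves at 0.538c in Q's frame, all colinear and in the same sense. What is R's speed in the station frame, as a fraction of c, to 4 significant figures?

Compose boost 2: (0.374 + 0.583)/(1 + 0.374×0.583) = 0.9570/1.21804 = 0.785687
Compose boost 3: (0.538 + 0.785687)/(1 + 0.538×0.785687) = 1.32369/1.42270 = 0.9304

u ≈ 0.9304c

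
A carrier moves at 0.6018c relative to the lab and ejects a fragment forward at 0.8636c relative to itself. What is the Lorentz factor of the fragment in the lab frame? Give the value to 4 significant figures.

u_lab = (0.8636 + 0.6018)/(1 + 0.8636×0.6018) = 1.4654/1.519714 = 0.9642601
γ = 1/√(1 − 0.9642601²) = 3.774

γ ≈ 3.774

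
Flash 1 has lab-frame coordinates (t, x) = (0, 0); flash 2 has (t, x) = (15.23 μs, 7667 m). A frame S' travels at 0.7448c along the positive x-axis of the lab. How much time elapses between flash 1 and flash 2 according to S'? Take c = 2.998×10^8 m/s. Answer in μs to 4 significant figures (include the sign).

Δt' ≈ -5.721 μs

γ = 1/√(1 − 0.7448²) = 1.49860
Δt' = γ(Δt − vΔx/c²) = 1.49860 × (15.23 μs − 0.7448×7667 m / (2.998×10^8 m/s))
= 1.49860 × (-3.81730 μs) = -5.721 μs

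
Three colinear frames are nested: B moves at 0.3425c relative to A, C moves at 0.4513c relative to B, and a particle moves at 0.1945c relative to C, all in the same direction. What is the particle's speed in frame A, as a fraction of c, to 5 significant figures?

Compose boost 2: (0.4513 + 0.3425)/(1 + 0.4513×0.3425) = 0.79380/1.154570 = 0.6875285
Compose boost 3: (0.1945 + 0.6875285)/(1 + 0.1945×0.6875285) = 0.8820285/1.133724 = 0.77799

u ≈ 0.77799c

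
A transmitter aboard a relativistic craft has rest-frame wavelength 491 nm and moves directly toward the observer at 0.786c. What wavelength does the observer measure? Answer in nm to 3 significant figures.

λ_obs ≈ 170 nm

Relativistic Doppler: λ_obs = λ_src √((1−β)/(1+β))
= 491 × √(0.21400/1.7860) = 491 × 0.34615 = 170 nm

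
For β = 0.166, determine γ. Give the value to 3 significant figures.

γ = 1/√(1 − β²) = 1/√(1 − 0.166²) = 1/√(0.97244) = 1.01

γ ≈ 1.01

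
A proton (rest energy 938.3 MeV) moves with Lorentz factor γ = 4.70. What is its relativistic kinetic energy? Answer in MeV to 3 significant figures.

γ = 4.70 (given)
K = (γ − 1)m₀c² = (4.70 − 1) × 938.3 MeV = 3.7000 × 938.3 MeV = 3470 MeV

K ≈ 3470 MeV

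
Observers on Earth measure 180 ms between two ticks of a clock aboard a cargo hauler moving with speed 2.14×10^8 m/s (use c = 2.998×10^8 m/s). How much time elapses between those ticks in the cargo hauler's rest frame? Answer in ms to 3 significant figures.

τ₀ ≈ 126 ms

β = v/c = 2.14×10^8 / 2.998×10^8 = 0.71381
γ = 1/√(1 − 0.71381²) = 1.4279
Proper time: τ₀ = Δt/γ = 180/1.4279 = 126 ms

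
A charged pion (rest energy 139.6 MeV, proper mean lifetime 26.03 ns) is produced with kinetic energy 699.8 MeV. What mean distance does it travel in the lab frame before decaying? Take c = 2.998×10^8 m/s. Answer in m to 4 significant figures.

γ = 1 + K/(m₀c²) = 1 + 699.8/139.6 = 6.01289
β = √(1 − 1/γ²) = 0.986074
Dilated lifetime: γτ₀ = 6.01289 × 26.03 ns = 156.516 ns
d = βc·γτ₀ = 0.986074 × (2.998×10^8 m/s) × 1.56516×10^-7 s = 46.27 m

d ≈ 46.27 m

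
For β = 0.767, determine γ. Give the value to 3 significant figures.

γ ≈ 1.56

γ = 1/√(1 − β²) = 1/√(1 − 0.767²) = 1/√(0.41171) = 1.56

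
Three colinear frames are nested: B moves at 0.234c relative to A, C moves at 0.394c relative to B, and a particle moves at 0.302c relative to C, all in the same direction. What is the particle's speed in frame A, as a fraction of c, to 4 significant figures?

Compose boost 2: (0.394 + 0.234)/(1 + 0.394×0.234) = 0.6280/1.09220 = 0.574988
Compose boost 3: (0.302 + 0.574988)/(1 + 0.302×0.574988) = 0.876988/1.17365 = 0.7472

u ≈ 0.7472c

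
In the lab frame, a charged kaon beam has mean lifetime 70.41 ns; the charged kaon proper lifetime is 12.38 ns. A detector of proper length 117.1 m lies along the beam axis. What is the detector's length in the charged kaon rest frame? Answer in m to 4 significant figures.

Time dilation ⇒ γ = Δt/τ₀ = 70.41/12.38 = 5.68740
Length contraction: L = L₀/γ = 117.1/5.68740 = 20.59 m

L ≈ 20.59 m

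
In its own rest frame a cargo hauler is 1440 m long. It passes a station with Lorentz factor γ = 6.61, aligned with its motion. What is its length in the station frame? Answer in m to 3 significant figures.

γ = 6.61 (given)
Length contraction: L = L₀/γ = 1440/6.61 = 218 m

L ≈ 218 m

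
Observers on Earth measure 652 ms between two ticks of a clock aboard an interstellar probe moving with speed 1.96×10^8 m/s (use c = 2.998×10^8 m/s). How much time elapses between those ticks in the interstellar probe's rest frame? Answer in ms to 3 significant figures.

τ₀ ≈ 493 ms

β = v/c = 1.96×10^8 / 2.998×10^8 = 0.65377
γ = 1/√(1 − 0.65377²) = 1.3215
Proper time: τ₀ = Δt/γ = 652/1.3215 = 493 ms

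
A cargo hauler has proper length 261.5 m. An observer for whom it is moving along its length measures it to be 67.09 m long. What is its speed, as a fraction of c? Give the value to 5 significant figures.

β ≈ 0.96653

γ = L₀/L = 261.5/67.09 = 3.897749
β = √(1 − 1/γ²) = 0.96653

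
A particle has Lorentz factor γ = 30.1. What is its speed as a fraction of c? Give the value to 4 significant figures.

β = √(1 − 1/γ²) = √(1 − 1/30.1²) = √(0.998896) = 0.9994

β ≈ 0.9994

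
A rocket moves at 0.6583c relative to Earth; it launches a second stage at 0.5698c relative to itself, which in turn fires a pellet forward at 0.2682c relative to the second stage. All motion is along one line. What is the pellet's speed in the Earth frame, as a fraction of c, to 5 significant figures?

Compose boost 2: (0.5698 + 0.6583)/(1 + 0.5698×0.6583) = 1.2281/1.375099 = 0.8930991
Compose boost 3: (0.2682 + 0.8930991)/(1 + 0.2682×0.8930991) = 1.161299/1.239529 = 0.93689

u ≈ 0.93689c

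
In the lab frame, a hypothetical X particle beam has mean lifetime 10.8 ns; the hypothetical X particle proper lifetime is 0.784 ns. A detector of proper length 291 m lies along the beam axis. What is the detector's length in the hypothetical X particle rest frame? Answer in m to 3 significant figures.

L ≈ 21.1 m

Time dilation ⇒ γ = Δt/τ₀ = 10.8/0.784 = 13.776
Length contraction: L = L₀/γ = 291/13.776 = 21.1 m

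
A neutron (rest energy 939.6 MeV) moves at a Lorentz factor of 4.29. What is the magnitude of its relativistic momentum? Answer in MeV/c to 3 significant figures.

p ≈ 3920 MeV/c

β = √(1 − 1/γ²) = √(1 − 1/4.29²) = 0.97245
p = γβm₀c = 4.29 × 0.97245 × 939.6 MeV/c = 3920 MeV/c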